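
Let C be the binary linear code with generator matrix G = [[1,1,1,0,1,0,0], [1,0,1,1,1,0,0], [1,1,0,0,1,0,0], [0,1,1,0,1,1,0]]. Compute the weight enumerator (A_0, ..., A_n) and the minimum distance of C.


Weight distribution: A_0 = 1, A_1 = 1, A_2 = 2, A_3 = 6, A_4 = 5, A_5 = 1. Minimum distance d = 1.

Enumerate all 2^4 = 16 messages m ∈ F_2^4.
For each, compute codeword c = mG in F_2^7, then tally its weight.
  m = 0000 → c = 0000000, weight = 0.
  m = 1000 → c = 1110100, weight = 4.
  m = 0100 → c = 1011100, weight = 4.
  m = 1100 → c = 0101000, weight = 2.
  m = 0010 → c = 1100100, weight = 3.
  m = 1010 → c = 0010000, weight = 1.
  m = 0110 → c = 0111000, weight = 3.
  m = 1110 → c = 1001100, weight = 3.
  m = 0001 → c = 0110110, weight = 4.
  m = 1001 → c = 1000010, weight = 2.
  m = 0101 → c = 1101010, weight = 4.
  m = 1101 → c = 0011110, weight = 4.
  m = 0011 → c = 1010010, weight = 3.
  m = 1011 → c = 0100110, weight = 3.
  m = 0111 → c = 0001110, weight = 3.
  m = 1111 → c = 1111010, weight = 5.
Tally weights:
  weight 0: 1 codewords.
  weight 1: 1 codewords.
  weight 2: 2 codewords.
  weight 3: 6 codewords.
  weight 4: 5 codewords.
  weight 5: 1 codewords.
Minimum distance d = smallest w > 0 with A_w > 0 = 1.
Sanity: Σ A_w = 16 = 2^4 = 16 ✓.


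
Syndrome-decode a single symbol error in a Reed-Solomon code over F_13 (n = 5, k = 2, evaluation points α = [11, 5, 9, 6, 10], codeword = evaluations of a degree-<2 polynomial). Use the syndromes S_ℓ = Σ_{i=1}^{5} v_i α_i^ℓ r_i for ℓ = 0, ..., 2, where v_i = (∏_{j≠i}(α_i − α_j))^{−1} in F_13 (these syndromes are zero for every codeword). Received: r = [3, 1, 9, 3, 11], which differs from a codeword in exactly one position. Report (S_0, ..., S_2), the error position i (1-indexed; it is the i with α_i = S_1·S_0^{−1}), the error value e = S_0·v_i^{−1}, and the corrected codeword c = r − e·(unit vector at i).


S = (2, 9, 8), error at position 1, error magnitude e = 3, c = [0, 1, 9, 3, 11].

Step 1: column multipliers v_i = (∏_{j≠i}(α_i − α_j))^{−1} mod 13.
  i = 1 (α = 11): (11−5)(11−9)(11−6)(11−10) = 6·2·5·1 = 60 ≡ 8, so v_1 = 8^{−1} = 5 (mod 13).
  i = 2 (α = 5): (5−11)(5−9)(5−6)(5−10) = (−6)·(−4)·(−1)·(−5) = 120 ≡ 3, so v_2 = 3^{−1} = 9 (mod 13).
  i = 3 (α = 9): (9−11)(9−5)(9−6)(9−10) = (−2)·4·3·(−1) = 24 ≡ 11, so v_3 = 11^{−1} = 6 (mod 13).
  i = 4 (α = 6): (6−11)(6−5)(6−9)(6−10) = (−5)·1·(−3)·(−4) = −60 ≡ 5, so v_4 = 5^{−1} = 8 (mod 13).
  i = 5 (α = 10): (10−11)(10−5)(10−9)(10−6) = (−1)·5·1·4 = −20 ≡ 6, so v_5 = 6^{−1} = 11 (mod 13).
  v = [5, 9, 6, 8, 11].
Step 2: syndromes of r = [3, 1, 9, 3, 11] (all sums mod 13).
  S_0 = Σ v_i r_i = 5·3 + 9·1 + 6·9 + 8·3 + 11·11 = 223 ≡ 2.
  S_1 = Σ v_i α_i r_i = 5·11·3 + 9·5·1 + 6·9·9 + 8·6·3 + 11·10·11 = 2050 ≡ 9.
  α_i^2 mod 13 = [4, 12, 3, 10, 9].
  S_2 = Σ v_i α_i^2 r_i = 5·4·3 + 9·12·1 + 6·3·9 + 8·10·3 + 11·9·11 = 1659 ≡ 8.
  S = (2, 9, 8) ≠ 0, so r is not a codeword (an error is present).
Step 3: locate the error. For a single error e at position i, S_ℓ = v_i·e·α_i^ℓ, so α_err = S_1/S_0.
  S_0^{−1} = 2^{−1} = 7 (mod 13), so α_err = 9·7 = 63 ≡ 11 = α_1. Error position i = 1.
  Consistency check: S_2/S_1 = 8·3 = 24 ≡ 11 = α_err ✓ (single-error assumption holds).
Step 4: error magnitude e = S_0/v_1 = S_0·∏_{j≠1}(α_1 − α_j) = 2·8 = 16 ≡ 3 (mod 13).
Step 5: correct position 1: c_1 = r_1 − e = 3 − 3 ≡ 0 (mod 13). Hence c = [0, 1, 9, 3, 11].
  Check: interpolating c through the α_i gives m(x) = 4 + 2·x (degree < 2) with m(α_i) = c_i for every i, so c is indeed a codeword.


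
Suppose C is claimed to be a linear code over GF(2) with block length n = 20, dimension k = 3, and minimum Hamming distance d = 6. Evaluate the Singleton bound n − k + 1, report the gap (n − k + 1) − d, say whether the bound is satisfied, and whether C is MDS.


Singleton RHS = n − k + 1 = 18, slack = 12, bound satisfied, not MDS.

Singleton bound: d ≤ n − k + 1.
Here n = 20, k = 3, so n − k + 1 = 18.
Given d = 6, check d ≤ 18: YES.
Slack = (n − k + 1) − d = 12.
The code is NOT MDS (slack = 12 > 0).
Description: the claimed parameters are [20, 3, 6]_2; such a code would be non-MDS.


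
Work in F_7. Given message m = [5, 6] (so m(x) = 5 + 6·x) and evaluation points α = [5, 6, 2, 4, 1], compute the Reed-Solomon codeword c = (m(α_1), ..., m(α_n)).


c = [0, 6, 3, 1, 4]

Message polynomial: m(x) = 5 + 6·x (mod 7).
For each evaluation point α_i, compute m(α_i) mod 7:
  α_1 = 5: Horner steps 6 → 0, so m(5) = 0.
  α_2 = 6: Horner steps 6 → 6, so m(6) = 6.
  α_3 = 2: Horner steps 6 → 3, so m(2) = 3.
  α_4 = 4: Horner steps 6 → 1, so m(4) = 1.
  α_5 = 1: Horner steps 6 → 4, so m(1) = 4.
Codeword c = [0, 6, 3, 1, 4] ∈ F_7^5.


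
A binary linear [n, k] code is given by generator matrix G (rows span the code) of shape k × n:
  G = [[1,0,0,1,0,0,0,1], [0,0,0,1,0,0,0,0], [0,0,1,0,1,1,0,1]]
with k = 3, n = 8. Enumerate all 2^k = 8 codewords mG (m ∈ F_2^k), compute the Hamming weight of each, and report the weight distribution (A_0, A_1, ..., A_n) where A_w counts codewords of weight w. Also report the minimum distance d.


Weight distribution: A_0 = 1, A_1 = 1, A_2 = 1, A_3 = 1, A_4 = 2, A_5 = 2. Minimum distance d = 1.

Enumerate all 2^3 = 8 messages m ∈ F_2^3.
For each, compute codeword c = mG in F_2^8, then tally its weight.
  m = 000 → c = 00000000, weight = 0.
  m = 100 → c = 10010001, weight = 3.
  m = 010 → c = 00010000, weight = 1.
  m = 110 → c = 10000001, weight = 2.
  m = 001 → c = 00101101, weight = 4.
  m = 101 → c = 10111100, weight = 5.
  m = 011 → c = 00111101, weight = 5.
  m = 111 → c = 10101100, weight = 4.
Tally weights:
  weight 0: 1 codewords.
  weight 1: 1 codewords.
  weight 2: 1 codewords.
  weight 3: 1 codewords.
  weight 4: 2 codewords.
  weight 5: 2 codewords.
Minimum distance d = smallest w > 0 with A_w > 0 = 1.
Sanity: Σ A_w = 8 = 2^3 = 8 ✓.


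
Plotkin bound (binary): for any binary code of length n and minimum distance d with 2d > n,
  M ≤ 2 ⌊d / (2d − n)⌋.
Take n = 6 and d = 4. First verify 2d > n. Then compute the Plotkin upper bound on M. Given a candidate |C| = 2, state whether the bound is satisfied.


Plotkin bound M ≤ 4; given |C| = 2 ≤ bound (satisfied).

Check applicability: 2d = 8, n = 6.
2d − n = 2 > 0, so Plotkin applies.
Compute d/(2d−n) = 4/2 ≈ 2.0000.
⌊d/(2d−n)⌋ = 2.
Plotkin bound: M ≤ 2·2 = 4.
Given |C| = 2, check: satisfied.
This |C| is below the Plotkin bound.


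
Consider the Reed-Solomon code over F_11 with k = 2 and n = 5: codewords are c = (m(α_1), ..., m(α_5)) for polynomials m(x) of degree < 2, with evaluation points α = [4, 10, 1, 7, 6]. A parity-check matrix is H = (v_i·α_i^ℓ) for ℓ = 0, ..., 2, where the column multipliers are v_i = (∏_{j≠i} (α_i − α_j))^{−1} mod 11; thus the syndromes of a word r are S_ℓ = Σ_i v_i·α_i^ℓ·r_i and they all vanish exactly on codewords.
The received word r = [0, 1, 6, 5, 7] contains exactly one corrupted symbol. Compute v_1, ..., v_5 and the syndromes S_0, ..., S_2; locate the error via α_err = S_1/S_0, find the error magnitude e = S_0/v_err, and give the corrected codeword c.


S = (9, 2, 9), error at position 2, error magnitude e = 2, c = [0, 10, 6, 5, 7].

Step 1: column multipliers v_i = (∏_{j≠i}(α_i − α_j))^{−1} mod 11.
  i = 1 (α = 4): (4−10)(4−1)(4−7)(4−6) = (−6)·3·(−3)·(−2) = −108 ≡ 2, so v_1 = 2^{−1} = 6 (mod 11).
  i = 2 (α = 10): (10−4)(10−1)(10−7)(10−6) = 6·9·3·4 = 648 ≡ 10, so v_2 = 10^{−1} = 10 (mod 11).
  i = 3 (α = 1): (1−4)(1−10)(1−7)(1−6) = (−3)·(−9)·(−6)·(−5) = 810 ≡ 7, so v_3 = 7^{−1} = 8 (mod 11).
  i = 4 (α = 7): (7−4)(7−10)(7−1)(7−6) = 3·(−3)·6·1 = −54 ≡ 1, so v_4 = 1^{−1} = 1 (mod 11).
  i = 5 (α = 6): (6−4)(6−10)(6−1)(6−7) = 2·(−4)·5·(−1) = 40 ≡ 7, so v_5 = 7^{−1} = 8 (mod 11).
  v = [6, 10, 8, 1, 8].
Step 2: syndromes of r = [0, 1, 6, 5, 7] (all sums mod 11).
  S_0 = Σ v_i r_i = 6·0 + 10·1 + 8·6 + 1·5 + 8·7 = 119 ≡ 9.
  S_1 = Σ v_i α_i r_i = 6·4·0 + 10·10·1 + 8·1·6 + 1·7·5 + 8·6·7 = 519 ≡ 2.
  α_i^2 mod 11 = [5, 1, 1, 5, 3].
  S_2 = Σ v_i α_i^2 r_i = 6·5·0 + 10·1·1 + 8·1·6 + 1·5·5 + 8·3·7 = 251 ≡ 9.
  S = (9, 2, 9) ≠ 0, so r is not a codeword (an error is present).
Step 3: locate the error. For a single error e at position i, S_ℓ = v_i·e·α_i^ℓ, so α_err = S_1/S_0.
  S_0^{−1} = 9^{−1} = 5 (mod 11), so α_err = 2·5 = 10 ≡ 10 = α_2. Error position i = 2.
  Consistency check: S_2/S_1 = 9·6 = 54 ≡ 10 = α_err ✓ (single-error assumption holds).
Step 4: error magnitude e = S_0/v_2 = S_0·∏_{j≠2}(α_2 − α_j) = 9·10 = 90 ≡ 2 (mod 11).
Step 5: correct position 2: c_2 = r_2 − e = 1 − 2 ≡ 10 (mod 11). Hence c = [0, 10, 6, 5, 7].
  Check: interpolating c through the α_i gives m(x) = 8 + 9·x (degree < 2) with m(α_i) = c_i for every i, so c is indeed a codeword.


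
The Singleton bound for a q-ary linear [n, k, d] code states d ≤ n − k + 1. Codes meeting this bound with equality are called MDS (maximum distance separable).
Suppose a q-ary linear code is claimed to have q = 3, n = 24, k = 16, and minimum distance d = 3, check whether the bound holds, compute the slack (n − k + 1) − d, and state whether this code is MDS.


Singleton RHS = n − k + 1 = 9, slack = 6, bound satisfied, not MDS.

Singleton bound: d ≤ n − k + 1.
Here n = 24, k = 16, so n − k + 1 = 9.
Given d = 3, check d ≤ 9: YES.
Slack = (n − k + 1) − d = 6.
The code is NOT MDS (slack = 6 > 0).
Description: the claimed parameters are [24, 16, 3]_3; such a code would be non-MDS.


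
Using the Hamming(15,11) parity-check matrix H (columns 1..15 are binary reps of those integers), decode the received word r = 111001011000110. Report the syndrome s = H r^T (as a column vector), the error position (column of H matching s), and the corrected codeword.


s = (0, 1, 0, 0)^T, error position = 4, corrected codeword c = 111101011000110

Compute s = H r^T mod 2 one row at a time:
  s_1 = 1 + 1 + 0 + 0 + 0 + 1 + 1 + 0 = 4 ≡ 0 (mod 2).
  s_2 = 0 + 0 + 1 + 0 + 0 + 1 + 1 + 0 = 3 ≡ 1 (mod 2).
  s_3 = 1 + 1 + 1 + 0 + 0 + 0 + 1 + 0 = 4 ≡ 0 (mod 2).
  s_4 = 1 + 1 + 0 + 0 + 1 + 0 + 1 + 0 = 4 ≡ 0 (mod 2).
s = (0, 1, 0, 0)^T — this equals column 4 of H (binary 0100), so error is at position 4.
Correct: flip bit 4 of r = 111001011000110 to get c = 111101011000110.


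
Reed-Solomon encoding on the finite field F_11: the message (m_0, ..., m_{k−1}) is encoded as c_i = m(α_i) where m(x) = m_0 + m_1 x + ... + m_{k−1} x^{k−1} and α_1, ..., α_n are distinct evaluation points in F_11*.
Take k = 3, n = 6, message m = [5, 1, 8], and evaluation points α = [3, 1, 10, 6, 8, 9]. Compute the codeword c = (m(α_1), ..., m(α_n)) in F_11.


c = [3, 3, 1, 2, 8, 2]

Message polynomial: m(x) = 5 + 1·x + 8·x^2 (mod 11).
For each evaluation point α_i, compute m(α_i) mod 11:
  α_1 = 3: Horner steps 8 → 3 → 3, so m(3) = 3.
  α_2 = 1: Horner steps 8 → 9 → 3, so m(1) = 3.
  α_3 = 10: Horner steps 8 → 4 → 1, so m(10) = 1.
  α_4 = 6: Horner steps 8 → 5 → 2, so m(6) = 2.
  α_5 = 8: Horner steps 8 → 10 → 8, so m(8) = 8.
  α_6 = 9: Horner steps 8 → 7 → 2, so m(9) = 2.
Codeword c = [3, 3, 1, 2, 8, 2] ∈ F_11^6.


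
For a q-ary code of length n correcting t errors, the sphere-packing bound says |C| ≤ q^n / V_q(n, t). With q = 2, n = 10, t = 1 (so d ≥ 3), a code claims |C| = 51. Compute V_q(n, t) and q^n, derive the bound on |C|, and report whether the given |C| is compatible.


V_q(n, t) = 11, q^n = 1024, Hamming bound = 93, |C| = 51 ≤ bound (satisfied).

Step 1: Compute V_q(n, t) = Σ_{j=0}^1 C(n, j) (q−1)^j.
  j = 0: C(10,0)·(1)^0 = 1·1 = 1.
  j = 1: C(10,1)·(1)^1 = 10·1 = 10.
  V_q(n, t) = 1 + 10 = 11.
Step 2: q^n = 2^10 = 1024.
Step 3: Hamming bound ⌊q^n / V_q(n,t)⌋ = ⌊1024/11⌋ = 93.
Step 4: Compare |C| = 51 to 93: satisfied.
The claimed |C| lies below the Hamming bound.


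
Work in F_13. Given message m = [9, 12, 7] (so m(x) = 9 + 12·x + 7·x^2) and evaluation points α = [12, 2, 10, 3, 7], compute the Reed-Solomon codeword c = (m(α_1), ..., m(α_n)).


c = [4, 9, 10, 4, 7]

Message polynomial: m(x) = 9 + 12·x + 7·x^2 (mod 13).
For each evaluation point α_i, compute m(α_i) mod 13:
  α_1 = 12: Horner steps 7 → 5 → 4, so m(12) = 4.
  α_2 = 2: Horner steps 7 → 0 → 9, so m(2) = 9.
  α_3 = 10: Horner steps 7 → 4 → 10, so m(10) = 10.
  α_4 = 3: Horner steps 7 → 7 → 4, so m(3) = 4.
  α_5 = 7: Horner steps 7 → 9 → 7, so m(7) = 7.
Codeword c = [4, 9, 10, 4, 7] ∈ F_13^5.


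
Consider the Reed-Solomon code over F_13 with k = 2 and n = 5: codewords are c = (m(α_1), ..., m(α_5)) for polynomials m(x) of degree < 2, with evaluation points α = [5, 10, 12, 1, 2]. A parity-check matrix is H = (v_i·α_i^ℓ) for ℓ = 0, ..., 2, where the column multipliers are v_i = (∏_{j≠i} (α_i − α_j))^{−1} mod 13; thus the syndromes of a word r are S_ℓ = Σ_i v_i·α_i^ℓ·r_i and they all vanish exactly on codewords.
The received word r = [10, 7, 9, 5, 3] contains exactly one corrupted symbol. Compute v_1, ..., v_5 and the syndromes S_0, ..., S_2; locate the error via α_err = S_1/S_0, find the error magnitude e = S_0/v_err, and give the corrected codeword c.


S = (9, 12, 3), error at position 2, error magnitude e = 7, c = [10, 0, 9, 5, 3].

Step 1: column multipliers v_i = (∏_{j≠i}(α_i − α_j))^{−1} mod 13.
  i = 1 (α = 5): (5−10)(5−12)(5−1)(5−2) = (−5)·(−7)·4·3 = 420 ≡ 4, so v_1 = 4^{−1} = 10 (mod 13).
  i = 2 (α = 10): (10−5)(10−12)(10−1)(10−2) = 5·(−2)·9·8 = −720 ≡ 8, so v_2 = 8^{−1} = 5 (mod 13).
  i = 3 (α = 12): (12−5)(12−10)(12−1)(12−2) = 7·2·11·10 = 1540 ≡ 6, so v_3 = 6^{−1} = 11 (mod 13).
  i = 4 (α = 1): (1−5)(1−10)(1−12)(1−2) = (−4)·(−9)·(−11)·(−1) = 396 ≡ 6, so v_4 = 6^{−1} = 11 (mod 13).
  i = 5 (α = 2): (2−5)(2−10)(2−12)(2−1) = (−3)·(−8)·(−10)·1 = −240 ≡ 7, so v_5 = 7^{−1} = 2 (mod 13).
  v = [10, 5, 11, 11, 2].
Step 2: syndromes of r = [10, 7, 9, 5, 3] (all sums mod 13).
  S_0 = Σ v_i r_i = 10·10 + 5·7 + 11·9 + 11·5 + 2·3 = 295 ≡ 9.
  S_1 = Σ v_i α_i r_i = 10·5·10 + 5·10·7 + 11·12·9 + 11·1·5 + 2·2·3 = 2105 ≡ 12.
  α_i^2 mod 13 = [12, 9, 1, 1, 4].
  S_2 = Σ v_i α_i^2 r_i = 10·12·10 + 5·9·7 + 11·1·9 + 11·1·5 + 2·4·3 = 1693 ≡ 3.
  S = (9, 12, 3) ≠ 0, so r is not a codeword (an error is present).
Step 3: locate the error. For a single error e at position i, S_ℓ = v_i·e·α_i^ℓ, so α_err = S_1/S_0.
  S_0^{−1} = 9^{−1} = 3 (mod 13), so α_err = 12·3 = 36 ≡ 10 = α_2. Error position i = 2.
  Consistency check: S_2/S_1 = 3·12 = 36 ≡ 10 = α_err ✓ (single-error assumption holds).
Step 4: error magnitude e = S_0/v_2 = S_0·∏_{j≠2}(α_2 − α_j) = 9·8 = 72 ≡ 7 (mod 13).
Step 5: correct position 2: c_2 = r_2 − e = 7 − 7 ≡ 0 (mod 13). Hence c = [10, 0, 9, 5, 3].
  Check: interpolating c through the α_i gives m(x) = 7 + 11·x (degree < 2) with m(α_i) = c_i for every i, so c is indeed a codeword.


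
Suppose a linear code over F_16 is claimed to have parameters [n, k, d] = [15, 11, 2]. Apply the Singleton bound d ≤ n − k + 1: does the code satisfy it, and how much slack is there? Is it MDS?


Singleton RHS = n − k + 1 = 5, slack = 3, bound satisfied, not MDS.

Singleton bound: d ≤ n − k + 1.
Here n = 15, k = 11, so n − k + 1 = 5.
Given d = 2, check d ≤ 5: YES.
Slack = (n − k + 1) − d = 3.
The code is NOT MDS (slack = 3 > 0).
Description: the claimed parameters are [15, 11, 2]_16; such a code would be non-MDS.


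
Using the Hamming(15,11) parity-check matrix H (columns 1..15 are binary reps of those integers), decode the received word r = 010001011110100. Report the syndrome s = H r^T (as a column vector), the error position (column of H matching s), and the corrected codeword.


s = (1, 0, 0, 1)^T, error position = 9, corrected codeword c = 010001010110100

Compute s = H r^T mod 2 one row at a time:
  s_1 = 1 + 1 + 1 + 1 + 0 + 1 + 0 + 0 = 5 ≡ 1 (mod 2).
  s_2 = 0 + 0 + 1 + 0 + 0 + 1 + 0 + 0 = 2 ≡ 0 (mod 2).
  s_3 = 1 + 0 + 1 + 0 + 1 + 1 + 0 + 0 = 4 ≡ 0 (mod 2).
  s_4 = 0 + 0 + 0 + 0 + 1 + 1 + 1 + 0 = 3 ≡ 1 (mod 2).
s = (1, 0, 0, 1)^T — this equals column 9 of H (binary 1001), so error is at position 9.
Correct: flip bit 9 of r = 010001011110100 to get c = 010001010110100.


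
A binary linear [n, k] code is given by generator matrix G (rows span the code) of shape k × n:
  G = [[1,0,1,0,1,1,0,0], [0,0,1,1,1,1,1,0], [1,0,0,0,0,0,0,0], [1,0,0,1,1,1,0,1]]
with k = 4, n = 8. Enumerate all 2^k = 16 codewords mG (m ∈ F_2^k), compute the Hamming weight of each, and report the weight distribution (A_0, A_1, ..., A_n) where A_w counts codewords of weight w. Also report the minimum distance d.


Weight distribution: A_0 = 1, A_1 = 1, A_2 = 1, A_3 = 4, A_4 = 5, A_5 = 3, A_6 = 1. Minimum distance d = 1.

Enumerate all 2^4 = 16 messages m ∈ F_2^4.
For each, compute codeword c = mG in F_2^8, then tally its weight.
  m = 0000 → c = 00000000, weight = 0.
  m = 1000 → c = 10101100, weight = 4.
  m = 0100 → c = 00111110, weight = 5.
  m = 1100 → c = 10010010, weight = 3.
  m = 0010 → c = 10000000, weight = 1.
  m = 1010 → c = 00101100, weight = 3.
  m = 0110 → c = 10111110, weight = 6.
  m = 1110 → c = 00010010, weight = 2.
  m = 0001 → c = 10011101, weight = 5.
  m = 1001 → c = 00110001, weight = 3.
  m = 0101 → c = 10100011, weight = 4.
  m = 1101 → c = 00001111, weight = 4.
  m = 0011 → c = 00011101, weight = 4.
  m = 1011 → c = 10110001, weight = 4.
  m = 0111 → c = 00100011, weight = 3.
  m = 1111 → c = 10001111, weight = 5.
Tally weights:
  weight 0: 1 codewords.
  weight 1: 1 codewords.
  weight 2: 1 codewords.
  weight 3: 4 codewords.
  weight 4: 5 codewords.
  weight 5: 3 codewords.
  weight 6: 1 codewords.
Minimum distance d = smallest w > 0 with A_w > 0 = 1.
Sanity: Σ A_w = 16 = 2^4 = 16 ✓.


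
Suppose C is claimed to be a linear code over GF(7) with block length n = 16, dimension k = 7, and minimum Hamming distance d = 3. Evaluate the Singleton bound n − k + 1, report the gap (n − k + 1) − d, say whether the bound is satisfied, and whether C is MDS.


Singleton RHS = n − k + 1 = 10, slack = 7, bound satisfied, not MDS.

Singleton bound: d ≤ n − k + 1.
Here n = 16, k = 7, so n − k + 1 = 10.
Given d = 3, check d ≤ 10: YES.
Slack = (n − k + 1) − d = 7.
The code is NOT MDS (slack = 7 > 0).
Description: the claimed parameters are [16, 7, 3]_7; such a code would be non-MDS.


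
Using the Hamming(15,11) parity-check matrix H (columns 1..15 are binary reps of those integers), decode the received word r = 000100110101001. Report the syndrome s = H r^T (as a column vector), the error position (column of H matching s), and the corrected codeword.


s = (0, 0, 1, 0)^T, error position = 2, corrected codeword c = 010100110101001

Compute s = H r^T mod 2 one row at a time:
  s_1 = 1 + 0 + 1 + 0 + 1 + 0 + 0 + 1 = 4 ≡ 0 (mod 2).
  s_2 = 1 + 0 + 0 + 1 + 1 + 0 + 0 + 1 = 4 ≡ 0 (mod 2).
  s_3 = 0 + 0 + 0 + 1 + 1 + 0 + 0 + 1 = 3 ≡ 1 (mod 2).
  s_4 = 0 + 0 + 0 + 1 + 0 + 0 + 0 + 1 = 2 ≡ 0 (mod 2).
s = (0, 0, 1, 0)^T — this equals column 2 of H (binary 0010), so error is at position 2.
Correct: flip bit 2 of r = 000100110101001 to get c = 010100110101001.


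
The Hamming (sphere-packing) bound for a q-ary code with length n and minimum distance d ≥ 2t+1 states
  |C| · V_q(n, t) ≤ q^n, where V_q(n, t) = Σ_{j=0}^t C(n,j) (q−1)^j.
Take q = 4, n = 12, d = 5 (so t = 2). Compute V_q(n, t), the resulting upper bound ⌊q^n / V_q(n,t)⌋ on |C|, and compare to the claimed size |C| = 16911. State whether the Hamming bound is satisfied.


V_q(n, t) = 631, q^n = 16777216, Hamming bound = 26588, |C| = 16911 ≤ bound (satisfied).

Step 1: Compute V_q(n, t) = Σ_{j=0}^2 C(n, j) (q−1)^j.
  j = 0: C(12,0)·(3)^0 = 1·1 = 1.
  j = 1: C(12,1)·(3)^1 = 12·3 = 36.
  j = 2: C(12,2)·(3)^2 = 66·9 = 594.
  V_q(n, t) = 1 + 36 + 594 = 631.
Step 2: q^n = 4^12 = 16777216.
Step 3: Hamming bound ⌊q^n / V_q(n,t)⌋ = ⌊16777216/631⌋ = 26588.
Step 4: Compare |C| = 16911 to 26588: satisfied.
The claimed |C| lies below the Hamming bound.


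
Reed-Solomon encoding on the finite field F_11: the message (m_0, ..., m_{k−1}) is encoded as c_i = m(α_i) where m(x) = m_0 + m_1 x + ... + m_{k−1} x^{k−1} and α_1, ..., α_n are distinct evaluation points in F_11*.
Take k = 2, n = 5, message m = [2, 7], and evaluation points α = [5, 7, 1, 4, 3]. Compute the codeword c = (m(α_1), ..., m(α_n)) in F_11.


c = [4, 7, 9, 8, 1]

Message polynomial: m(x) = 2 + 7·x (mod 11).
For each evaluation point α_i, compute m(α_i) mod 11:
  α_1 = 5: Horner steps 7 → 4, so m(5) = 4.
  α_2 = 7: Horner steps 7 → 7, so m(7) = 7.
  α_3 = 1: Horner steps 7 → 9, so m(1) = 9.
  α_4 = 4: Horner steps 7 → 8, so m(4) = 8.
  α_5 = 3: Horner steps 7 → 1, so m(3) = 1.
Codeword c = [4, 7, 9, 8, 1] ∈ F_11^5.


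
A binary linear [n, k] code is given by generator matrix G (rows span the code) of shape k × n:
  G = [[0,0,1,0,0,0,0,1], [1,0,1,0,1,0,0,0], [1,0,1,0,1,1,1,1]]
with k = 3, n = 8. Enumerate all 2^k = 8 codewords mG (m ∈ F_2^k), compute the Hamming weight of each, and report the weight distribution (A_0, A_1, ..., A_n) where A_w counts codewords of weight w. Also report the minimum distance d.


Weight distribution: A_0 = 1, A_2 = 1, A_3 = 4, A_4 = 1, A_6 = 1. Minimum distance d = 2.

Enumerate all 2^3 = 8 messages m ∈ F_2^3.
For each, compute codeword c = mG in F_2^8, then tally its weight.
  m = 000 → c = 00000000, weight = 0.
  m = 100 → c = 00100001, weight = 2.
  m = 010 → c = 10101000, weight = 3.
  m = 110 → c = 10001001, weight = 3.
  m = 001 → c = 10101111, weight = 6.
  m = 101 → c = 10001110, weight = 4.
  m = 011 → c = 00000111, weight = 3.
  m = 111 → c = 00100110, weight = 3.
Tally weights:
  weight 0: 1 codewords.
  weight 2: 1 codewords.
  weight 3: 4 codewords.
  weight 4: 1 codewords.
  weight 6: 1 codewords.
Minimum distance d = smallest w > 0 with A_w > 0 = 2.
Sanity: Σ A_w = 8 = 2^3 = 8 ✓.


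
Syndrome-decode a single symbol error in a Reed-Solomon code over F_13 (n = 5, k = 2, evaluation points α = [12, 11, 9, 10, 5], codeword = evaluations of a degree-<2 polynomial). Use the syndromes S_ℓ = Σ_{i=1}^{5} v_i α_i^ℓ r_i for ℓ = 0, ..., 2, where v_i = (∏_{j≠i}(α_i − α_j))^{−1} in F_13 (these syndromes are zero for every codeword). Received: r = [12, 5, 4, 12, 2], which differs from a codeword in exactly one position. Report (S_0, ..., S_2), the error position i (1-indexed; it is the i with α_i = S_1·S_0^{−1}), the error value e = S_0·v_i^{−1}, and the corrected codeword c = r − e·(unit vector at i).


S = (4, 1, 10), error at position 4, error magnitude e = 1, c = [12, 5, 4, 11, 2].

Step 1: column multipliers v_i = (∏_{j≠i}(α_i − α_j))^{−1} mod 13.
  i = 1 (α = 12): (12−11)(12−9)(12−10)(12−5) = 1·3·2·7 = 42 ≡ 3, so v_1 = 3^{−1} = 9 (mod 13).
  i = 2 (α = 11): (11−12)(11−9)(11−10)(11−5) = (−1)·2·1·6 = −12 ≡ 1, so v_2 = 1^{−1} = 1 (mod 13).
  i = 3 (α = 9): (9−12)(9−11)(9−10)(9−5) = (−3)·(−2)·(−1)·4 = −24 ≡ 2, so v_3 = 2^{−1} = 7 (mod 13).
  i = 4 (α = 10): (10−12)(10−11)(10−9)(10−5) = (−2)·(−1)·1·5 = 10 ≡ 10, so v_4 = 10^{−1} = 4 (mod 13).
  i = 5 (α = 5): (5−12)(5−11)(5−9)(5−10) = (−7)·(−6)·(−4)·(−5) = 840 ≡ 8, so v_5 = 8^{−1} = 5 (mod 13).
  v = [9, 1, 7, 4, 5].
Step 2: syndromes of r = [12, 5, 4, 12, 2] (all sums mod 13).
  S_0 = Σ v_i r_i = 9·12 + 1·5 + 7·4 + 4·12 + 5·2 = 199 ≡ 4.
  S_1 = Σ v_i α_i r_i = 9·12·12 + 1·11·5 + 7·9·4 + 4·10·12 + 5·5·2 = 2133 ≡ 1.
  α_i^2 mod 13 = [1, 4, 3, 9, 12].
  S_2 = Σ v_i α_i^2 r_i = 9·1·12 + 1·4·5 + 7·3·4 + 4·9·12 + 5·12·2 = 764 ≡ 10.
  S = (4, 1, 10) ≠ 0, so r is not a codeword (an error is present).
Step 3: locate the error. For a single error e at position i, S_ℓ = v_i·e·α_i^ℓ, so α_err = S_1/S_0.
  S_0^{−1} = 4^{−1} = 10 (mod 13), so α_err = 1·10 = 10 ≡ 10 = α_4. Error position i = 4.
  Consistency check: S_2/S_1 = 10·1 = 10 ≡ 10 = α_err ✓ (single-error assumption holds).
Step 4: error magnitude e = S_0/v_4 = S_0·∏_{j≠4}(α_4 − α_j) = 4·10 = 40 ≡ 1 (mod 13).
Step 5: correct position 4: c_4 = r_4 − e = 12 − 1 ≡ 11 (mod 13). Hence c = [12, 5, 4, 11, 2].
  Check: interpolating c through the α_i gives m(x) = 6 + 7·x (degree < 2) with m(α_i) = c_i for every i, so c is indeed a codeword.


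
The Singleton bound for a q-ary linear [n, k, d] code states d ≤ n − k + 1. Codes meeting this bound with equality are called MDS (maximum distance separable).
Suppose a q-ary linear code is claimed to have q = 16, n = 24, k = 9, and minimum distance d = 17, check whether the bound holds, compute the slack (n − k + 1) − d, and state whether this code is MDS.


Singleton RHS = n − k + 1 = 16, slack = -1, bound violated (no such code; not MDS).

Singleton bound: d ≤ n − k + 1.
Here n = 24, k = 9, so n − k + 1 = 16.
Given d = 17, check d ≤ 16: NO.
Slack = (n − k + 1) − d = -1.
The slack is negative: d = 17 exceeds n − k + 1 = 16 by 1, so the Singleton bound is violated and no linear [24, 9, 17]_16 code can exist. In particular it is not MDS (MDS requires d = n − k + 1 exactly).
Description: the claimed parameters are [24, 9, 17]_16; such a code would be impossible (violates the Singleton bound).


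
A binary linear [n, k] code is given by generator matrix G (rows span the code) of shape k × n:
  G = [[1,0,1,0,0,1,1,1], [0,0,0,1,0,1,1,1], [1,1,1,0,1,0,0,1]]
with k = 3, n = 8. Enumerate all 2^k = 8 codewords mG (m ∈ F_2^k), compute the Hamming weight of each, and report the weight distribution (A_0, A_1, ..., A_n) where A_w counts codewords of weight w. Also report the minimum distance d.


Weight distribution: A_0 = 1, A_3 = 1, A_4 = 3, A_5 = 2, A_7 = 1. Minimum distance d = 3.

Enumerate all 2^3 = 8 messages m ∈ F_2^3.
For each, compute codeword c = mG in F_2^8, then tally its weight.
  m = 000 → c = 00000000, weight = 0.
  m = 100 → c = 10100111, weight = 5.
  m = 010 → c = 00010111, weight = 4.
  m = 110 → c = 10110000, weight = 3.
  m = 001 → c = 11101001, weight = 5.
  m = 101 → c = 01001110, weight = 4.
  m = 011 → c = 11111110, weight = 7.
  m = 111 → c = 01011001, weight = 4.
Tally weights:
  weight 0: 1 codewords.
  weight 3: 1 codewords.
  weight 4: 3 codewords.
  weight 5: 2 codewords.
  weight 7: 1 codewords.
Minimum distance d = smallest w > 0 with A_w > 0 = 3.
Sanity: Σ A_w = 8 = 2^3 = 8 ✓.


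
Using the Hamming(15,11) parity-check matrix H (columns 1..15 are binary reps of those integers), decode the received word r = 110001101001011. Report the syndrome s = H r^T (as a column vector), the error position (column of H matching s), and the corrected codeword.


s = (0, 1, 1, 0)^T, error position = 6, corrected codeword c = 110000101001011

Compute s = H r^T mod 2 one row at a time:
  s_1 = 0 + 1 + 0 + 0 + 1 + 0 + 1 + 1 = 4 ≡ 0 (mod 2).
  s_2 = 0 + 0 + 1 + 1 + 1 + 0 + 1 + 1 = 5 ≡ 1 (mod 2).
  s_3 = 1 + 0 + 1 + 1 + 0 + 0 + 1 + 1 = 5 ≡ 1 (mod 2).
  s_4 = 1 + 0 + 0 + 1 + 1 + 0 + 0 + 1 = 4 ≡ 0 (mod 2).
s = (0, 1, 1, 0)^T — this equals column 6 of H (binary 0110), so error is at position 6.
Correct: flip bit 6 of r = 110001101001011 to get c = 110000101001011.


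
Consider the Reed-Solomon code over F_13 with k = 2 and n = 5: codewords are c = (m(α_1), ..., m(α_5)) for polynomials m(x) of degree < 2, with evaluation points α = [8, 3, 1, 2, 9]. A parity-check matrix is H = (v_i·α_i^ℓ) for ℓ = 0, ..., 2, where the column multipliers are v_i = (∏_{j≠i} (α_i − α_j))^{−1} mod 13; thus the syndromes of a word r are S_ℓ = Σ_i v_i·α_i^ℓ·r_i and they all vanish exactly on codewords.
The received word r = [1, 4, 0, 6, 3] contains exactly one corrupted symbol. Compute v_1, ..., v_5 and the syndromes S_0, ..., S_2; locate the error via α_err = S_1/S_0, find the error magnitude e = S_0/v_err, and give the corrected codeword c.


S = (3, 6, 12), error at position 4, error magnitude e = 4, c = [1, 4, 0, 2, 3].

Step 1: column multipliers v_i = (∏_{j≠i}(α_i − α_j))^{−1} mod 13.
  i = 1 (α = 8): (8−3)(8−1)(8−2)(8−9) = 5·7·6·(−1) = −210 ≡ 11, so v_1 = 11^{−1} = 6 (mod 13).
  i = 2 (α = 3): (3−8)(3−1)(3−2)(3−9) = (−5)·2·1·(−6) = 60 ≡ 8, so v_2 = 8^{−1} = 5 (mod 13).
  i = 3 (α = 1): (1−8)(1−3)(1−2)(1−9) = (−7)·(−2)·(−1)·(−8) = 112 ≡ 8, so v_3 = 8^{−1} = 5 (mod 13).
  i = 4 (α = 2): (2−8)(2−3)(2−1)(2−9) = (−6)·(−1)·1·(−7) = −42 ≡ 10, so v_4 = 10^{−1} = 4 (mod 13).
  i = 5 (α = 9): (9−8)(9−3)(9−1)(9−2) = 1·6·8·7 = 336 ≡ 11, so v_5 = 11^{−1} = 6 (mod 13).
  v = [6, 5, 5, 4, 6].
Step 2: syndromes of r = [1, 4, 0, 6, 3] (all sums mod 13).
  S_0 = Σ v_i r_i = 6·1 + 5·4 + 5·0 + 4·6 + 6·3 = 68 ≡ 3.
  S_1 = Σ v_i α_i r_i = 6·8·1 + 5·3·4 + 5·1·0 + 4·2·6 + 6·9·3 = 318 ≡ 6.
  α_i^2 mod 13 = [12, 9, 1, 4, 3].
  S_2 = Σ v_i α_i^2 r_i = 6·12·1 + 5·9·4 + 5·1·0 + 4·4·6 + 6·3·3 = 402 ≡ 12.
  S = (3, 6, 12) ≠ 0, so r is not a codeword (an error is present).
Step 3: locate the error. For a single error e at position i, S_ℓ = v_i·e·α_i^ℓ, so α_err = S_1/S_0.
  S_0^{−1} = 3^{−1} = 9 (mod 13), so α_err = 6·9 = 54 ≡ 2 = α_4. Error position i = 4.
  Consistency check: S_2/S_1 = 12·11 = 132 ≡ 2 = α_err ✓ (single-error assumption holds).
Step 4: error magnitude e = S_0/v_4 = S_0·∏_{j≠4}(α_4 − α_j) = 3·10 = 30 ≡ 4 (mod 13).
Step 5: correct position 4: c_4 = r_4 − e = 6 − 4 ≡ 2 (mod 13). Hence c = [1, 4, 0, 2, 3].
  Check: interpolating c through the α_i gives m(x) = 11 + 2·x (degree < 2) with m(α_i) = c_i for every i, so c is indeed a codeword.


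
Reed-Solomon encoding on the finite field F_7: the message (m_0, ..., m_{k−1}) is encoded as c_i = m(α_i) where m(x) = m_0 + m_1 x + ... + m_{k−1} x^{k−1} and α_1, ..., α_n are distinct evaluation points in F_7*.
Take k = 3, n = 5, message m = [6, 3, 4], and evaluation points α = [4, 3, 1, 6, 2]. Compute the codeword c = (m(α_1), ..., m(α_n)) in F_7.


c = [5, 2, 6, 0, 0]

Message polynomial: m(x) = 6 + 3·x + 4·x^2 (mod 7).
For each evaluation point α_i, compute m(α_i) mod 7:
  α_1 = 4: Horner steps 4 → 5 → 5, so m(4) = 5.
  α_2 = 3: Horner steps 4 → 1 → 2, so m(3) = 2.
  α_3 = 1: Horner steps 4 → 0 → 6, so m(1) = 6.
  α_4 = 6: Horner steps 4 → 6 → 0, so m(6) = 0.
  α_5 = 2: Horner steps 4 → 4 → 0, so m(2) = 0.
Codeword c = [5, 2, 6, 0, 0] ∈ F_7^5.


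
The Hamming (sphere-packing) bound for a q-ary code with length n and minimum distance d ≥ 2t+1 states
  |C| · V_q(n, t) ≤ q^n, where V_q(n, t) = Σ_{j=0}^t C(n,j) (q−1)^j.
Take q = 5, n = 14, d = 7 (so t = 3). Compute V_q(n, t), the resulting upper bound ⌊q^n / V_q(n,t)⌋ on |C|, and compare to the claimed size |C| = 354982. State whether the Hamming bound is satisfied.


V_q(n, t) = 24809, q^n = 6103515625, Hamming bound = 246020, |C| = 354982 > bound (violated).

Step 1: Compute V_q(n, t) = Σ_{j=0}^3 C(n, j) (q−1)^j.
  j = 0: C(14,0)·(4)^0 = 1·1 = 1.
  j = 1: C(14,1)·(4)^1 = 14·4 = 56.
  j = 2: C(14,2)·(4)^2 = 91·16 = 1456.
  j = 3: C(14,3)·(4)^3 = 364·64 = 23296.
  V_q(n, t) = 1 + 56 + 1456 + 23296 = 24809.
Step 2: q^n = 5^14 = 6103515625.
Step 3: Hamming bound ⌊q^n / V_q(n,t)⌋ = ⌊6103515625/24809⌋ = 246020.
Step 4: Compare |C| = 354982 to 246020: violated.
The claimed |C| lies above the Hamming bound, so no 5-ary code of length 14 with d ≥ 7 can have 354982 codewords.


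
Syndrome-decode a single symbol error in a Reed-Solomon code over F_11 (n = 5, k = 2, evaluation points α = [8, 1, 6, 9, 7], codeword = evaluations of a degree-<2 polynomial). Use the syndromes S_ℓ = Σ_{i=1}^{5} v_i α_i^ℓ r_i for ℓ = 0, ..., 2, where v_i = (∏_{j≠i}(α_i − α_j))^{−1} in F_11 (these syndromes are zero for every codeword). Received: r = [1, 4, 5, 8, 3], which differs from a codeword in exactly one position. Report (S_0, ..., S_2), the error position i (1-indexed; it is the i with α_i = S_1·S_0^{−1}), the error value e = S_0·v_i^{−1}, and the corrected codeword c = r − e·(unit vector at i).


S = (5, 1, 9), error at position 4, error magnitude e = 9, c = [1, 4, 5, 10, 3].

Step 1: column multipliers v_i = (∏_{j≠i}(α_i − α_j))^{−1} mod 11.
  i = 1 (α = 8): (8−1)(8−6)(8−9)(8−7) = 7·2·(−1)·1 = −14 ≡ 8, so v_1 = 8^{−1} = 7 (mod 11).
  i = 2 (α = 1): (1−8)(1−6)(1−9)(1−7) = (−7)·(−5)·(−8)·(−6) = 1680 ≡ 8, so v_2 = 8^{−1} = 7 (mod 11).
  i = 3 (α = 6): (6−8)(6−1)(6−9)(6−7) = (−2)·5·(−3)·(−1) = −30 ≡ 3, so v_3 = 3^{−1} = 4 (mod 11).
  i = 4 (α = 9): (9−8)(9−1)(9−6)(9−7) = 1·8·3·2 = 48 ≡ 4, so v_4 = 4^{−1} = 3 (mod 11).
  i = 5 (α = 7): (7−8)(7−1)(7−6)(7−9) = (−1)·6·1·(−2) = 12 ≡ 1, so v_5 = 1^{−1} = 1 (mod 11).
  v = [7, 7, 4, 3, 1].
Step 2: syndromes of r = [1, 4, 5, 8, 3] (all sums mod 11).
  S_0 = Σ v_i r_i = 7·1 + 7·4 + 4·5 + 3·8 + 1·3 = 82 ≡ 5.
  S_1 = Σ v_i α_i r_i = 7·8·1 + 7·1·4 + 4·6·5 + 3·9·8 + 1·7·3 = 441 ≡ 1.
  α_i^2 mod 11 = [9, 1, 3, 4, 5].
  S_2 = Σ v_i α_i^2 r_i = 7·9·1 + 7·1·4 + 4·3·5 + 3·4·8 + 1·5·3 = 262 ≡ 9.
  S = (5, 1, 9) ≠ 0, so r is not a codeword (an error is present).
Step 3: locate the error. For a single error e at position i, S_ℓ = v_i·e·α_i^ℓ, so α_err = S_1/S_0.
  S_0^{−1} = 5^{−1} = 9 (mod 11), so α_err = 1·9 = 9 ≡ 9 = α_4. Error position i = 4.
  Consistency check: S_2/S_1 = 9·1 = 9 ≡ 9 = α_err ✓ (single-error assumption holds).
Step 4: error magnitude e = S_0/v_4 = S_0·∏_{j≠4}(α_4 − α_j) = 5·4 = 20 ≡ 9 (mod 11).
Step 5: correct position 4: c_4 = r_4 − e = 8 − 9 ≡ 10 (mod 11). Hence c = [1, 4, 5, 10, 3].
  Check: interpolating c through the α_i gives m(x) = 6 + 9·x (degree < 2) with m(α_i) = c_i for every i, so c is indeed a codeword.


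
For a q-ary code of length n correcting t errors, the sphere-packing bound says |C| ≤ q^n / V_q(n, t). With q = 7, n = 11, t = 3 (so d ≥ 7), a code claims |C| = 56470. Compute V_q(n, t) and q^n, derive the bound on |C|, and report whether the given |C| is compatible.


V_q(n, t) = 37687, q^n = 1977326743, Hamming bound = 52467, |C| = 56470 > bound (violated).

Step 1: Compute V_q(n, t) = Σ_{j=0}^3 C(n, j) (q−1)^j.
  j = 0: C(11,0)·(6)^0 = 1·1 = 1.
  j = 1: C(11,1)·(6)^1 = 11·6 = 66.
  j = 2: C(11,2)·(6)^2 = 55·36 = 1980.
  j = 3: C(11,3)·(6)^3 = 165·216 = 35640.
  V_q(n, t) = 1 + 66 + 1980 + 35640 = 37687.
Step 2: q^n = 7^11 = 1977326743.
Step 3: Hamming bound ⌊q^n / V_q(n,t)⌋ = ⌊1977326743/37687⌋ = 52467.
Step 4: Compare |C| = 56470 to 52467: violated.
The claimed |C| lies above the Hamming bound, so no 7-ary code of length 11 with d ≥ 7 can have 56470 codewords.


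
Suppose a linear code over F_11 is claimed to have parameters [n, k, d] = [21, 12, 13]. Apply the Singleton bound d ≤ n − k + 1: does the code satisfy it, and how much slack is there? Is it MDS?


Singleton RHS = n − k + 1 = 10, slack = -3, bound violated (no such code; not MDS).

Singleton bound: d ≤ n − k + 1.
Here n = 21, k = 12, so n − k + 1 = 10.
Given d = 13, check d ≤ 10: NO.
Slack = (n − k + 1) − d = -3.
The slack is negative: d = 13 exceeds n − k + 1 = 10 by 3, so the Singleton bound is violated and no linear [21, 12, 13]_11 code can exist. In particular it is not MDS (MDS requires d = n − k + 1 exactly).
Description: the claimed parameters are [21, 12, 13]_11; such a code would be impossible (violates the Singleton bound).


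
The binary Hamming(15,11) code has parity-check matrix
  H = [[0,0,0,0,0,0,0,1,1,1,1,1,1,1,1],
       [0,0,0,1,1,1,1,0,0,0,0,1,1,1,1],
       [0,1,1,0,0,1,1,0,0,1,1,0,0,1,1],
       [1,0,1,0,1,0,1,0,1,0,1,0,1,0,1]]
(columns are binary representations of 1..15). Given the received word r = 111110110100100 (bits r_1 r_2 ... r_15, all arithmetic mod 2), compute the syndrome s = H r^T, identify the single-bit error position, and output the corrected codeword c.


s = (1, 0, 0, 1)^T, error position = 9, corrected codeword c = 111110111100100

Compute s = H r^T mod 2 one row at a time:
  s_1 = 1 + 0 + 1 + 0 + 0 + 1 + 0 + 0 = 3 ≡ 1 (mod 2).
  s_2 = 1 + 1 + 0 + 1 + 0 + 1 + 0 + 0 = 4 ≡ 0 (mod 2).
  s_3 = 1 + 1 + 0 + 1 + 1 + 0 + 0 + 0 = 4 ≡ 0 (mod 2).
  s_4 = 1 + 1 + 1 + 1 + 0 + 0 + 1 + 0 = 5 ≡ 1 (mod 2).
s = (1, 0, 0, 1)^T — this equals column 9 of H (binary 1001), so error is at position 9.
Correct: flip bit 9 of r = 111110110100100 to get c = 111110111100100.


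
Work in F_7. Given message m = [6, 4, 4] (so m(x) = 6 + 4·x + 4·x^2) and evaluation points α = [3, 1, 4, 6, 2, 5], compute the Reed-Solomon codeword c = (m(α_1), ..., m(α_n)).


c = [5, 0, 2, 6, 2, 0]

Message polynomial: m(x) = 6 + 4·x + 4·x^2 (mod 7).
For each evaluation point α_i, compute m(α_i) mod 7:
  α_1 = 3: Horner steps 4 → 2 → 5, so m(3) = 5.
  α_2 = 1: Horner steps 4 → 1 → 0, so m(1) = 0.
  α_3 = 4: Horner steps 4 → 6 → 2, so m(4) = 2.
  α_4 = 6: Horner steps 4 → 0 → 6, so m(6) = 6.
  α_5 = 2: Horner steps 4 → 5 → 2, so m(2) = 2.
  α_6 = 5: Horner steps 4 → 3 → 0, so m(5) = 0.
Codeword c = [5, 0, 2, 6, 2, 0] ∈ F_7^6.


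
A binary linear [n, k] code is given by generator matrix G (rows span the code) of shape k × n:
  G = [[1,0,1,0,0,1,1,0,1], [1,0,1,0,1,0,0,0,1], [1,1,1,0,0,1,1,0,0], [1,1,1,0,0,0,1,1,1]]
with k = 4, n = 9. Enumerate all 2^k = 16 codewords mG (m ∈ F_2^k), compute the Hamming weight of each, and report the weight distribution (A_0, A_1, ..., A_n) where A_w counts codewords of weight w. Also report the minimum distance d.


Weight distribution: A_0 = 1, A_2 = 1, A_3 = 3, A_4 = 5, A_5 = 4, A_6 = 1, A_7 = 1. Minimum distance d = 2.

Enumerate all 2^4 = 16 messages m ∈ F_2^4.
For each, compute codeword c = mG in F_2^9, then tally its weight.
  m = 0000 → c = 000000000, weight = 0.
  m = 1000 → c = 101001101, weight = 5.
  m = 0100 → c = 101010001, weight = 4.
  m = 1100 → c = 000011100, weight = 3.
  m = 0010 → c = 111001100, weight = 5.
  m = 1010 → c = 010000001, weight = 2.
  m = 0110 → c = 010011101, weight = 5.
  m = 1110 → c = 111010000, weight = 4.
  m = 0001 → c = 111000111, weight = 6.
  m = 1001 → c = 010001010, weight = 3.
  m = 0101 → c = 010010110, weight = 4.
  m = 1101 → c = 111011011, weight = 7.
  m = 0011 → c = 000001011, weight = 3.
  m = 1011 → c = 101000110, weight = 4.
  m = 0111 → c = 101011010, weight = 5.
  m = 1111 → c = 000010111, weight = 4.
Tally weights:
  weight 0: 1 codewords.
  weight 2: 1 codewords.
  weight 3: 3 codewords.
  weight 4: 5 codewords.
  weight 5: 4 codewords.
  weight 6: 1 codewords.
  weight 7: 1 codewords.
Minimum distance d = smallest w > 0 with A_w > 0 = 2.
Sanity: Σ A_w = 16 = 2^4 = 16 ✓.


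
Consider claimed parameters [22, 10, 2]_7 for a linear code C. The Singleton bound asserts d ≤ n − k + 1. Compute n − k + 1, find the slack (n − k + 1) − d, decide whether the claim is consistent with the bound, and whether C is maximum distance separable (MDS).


Singleton RHS = n − k + 1 = 13, slack = 11, bound satisfied, not MDS.

Singleton bound: d ≤ n − k + 1.
Here n = 22, k = 10, so n − k + 1 = 13.
Given d = 2, check d ≤ 13: YES.
Slack = (n − k + 1) − d = 11.
The code is NOT MDS (slack = 11 > 0).
Description: the claimed parameters are [22, 10, 2]_7; such a code would be non-MDS.


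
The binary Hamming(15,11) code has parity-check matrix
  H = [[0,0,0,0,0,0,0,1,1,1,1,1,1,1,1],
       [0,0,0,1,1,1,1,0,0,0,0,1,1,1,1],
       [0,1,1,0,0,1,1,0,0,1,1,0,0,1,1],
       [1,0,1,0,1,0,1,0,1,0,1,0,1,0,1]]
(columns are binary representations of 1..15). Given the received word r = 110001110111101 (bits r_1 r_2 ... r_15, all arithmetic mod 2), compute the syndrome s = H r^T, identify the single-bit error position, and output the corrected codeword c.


s = (0, 1, 0, 1)^T, error position = 5, corrected codeword c = 110011110111101

Compute s = H r^T mod 2 one row at a time:
  s_1 = 1 + 0 + 1 + 1 + 1 + 1 + 0 + 1 = 6 ≡ 0 (mod 2).
  s_2 = 0 + 0 + 1 + 1 + 1 + 1 + 0 + 1 = 5 ≡ 1 (mod 2).
  s_3 = 1 + 0 + 1 + 1 + 1 + 1 + 0 + 1 = 6 ≡ 0 (mod 2).
  s_4 = 1 + 0 + 0 + 1 + 0 + 1 + 1 + 1 = 5 ≡ 1 (mod 2).
s = (0, 1, 0, 1)^T — this equals column 5 of H (binary 0101), so error is at position 5.
Correct: flip bit 5 of r = 110001110111101 to get c = 110011110111101.
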